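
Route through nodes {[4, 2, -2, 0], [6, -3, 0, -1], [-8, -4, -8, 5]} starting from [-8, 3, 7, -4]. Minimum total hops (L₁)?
65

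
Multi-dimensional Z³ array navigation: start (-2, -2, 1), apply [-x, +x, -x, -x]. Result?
(-4, -2, 1)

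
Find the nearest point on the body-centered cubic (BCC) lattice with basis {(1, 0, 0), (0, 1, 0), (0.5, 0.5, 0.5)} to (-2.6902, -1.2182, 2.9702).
(-3, -1, 3)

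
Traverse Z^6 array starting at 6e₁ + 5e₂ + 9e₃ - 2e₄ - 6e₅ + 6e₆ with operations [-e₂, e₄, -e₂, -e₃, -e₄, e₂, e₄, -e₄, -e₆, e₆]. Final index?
(6, 4, 8, -2, -6, 6)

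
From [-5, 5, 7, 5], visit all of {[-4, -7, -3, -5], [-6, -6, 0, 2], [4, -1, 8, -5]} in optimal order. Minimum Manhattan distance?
60
(one optimal route: (-5, 5, 7, 5) → (-6, -6, 0, 2) → (-4, -7, -3, -5) → (4, -1, 8, -5))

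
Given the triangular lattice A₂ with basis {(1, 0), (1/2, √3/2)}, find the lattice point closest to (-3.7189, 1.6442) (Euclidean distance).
(-4, 1.732)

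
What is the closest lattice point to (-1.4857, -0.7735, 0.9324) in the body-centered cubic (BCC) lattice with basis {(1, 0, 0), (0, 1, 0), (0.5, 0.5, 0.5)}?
(-1.5, -0.5, 0.5)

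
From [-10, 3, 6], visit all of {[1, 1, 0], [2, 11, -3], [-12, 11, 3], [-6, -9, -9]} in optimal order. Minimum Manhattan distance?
73
(one optimal route: (-10, 3, 6) → (-12, 11, 3) → (2, 11, -3) → (1, 1, 0) → (-6, -9, -9))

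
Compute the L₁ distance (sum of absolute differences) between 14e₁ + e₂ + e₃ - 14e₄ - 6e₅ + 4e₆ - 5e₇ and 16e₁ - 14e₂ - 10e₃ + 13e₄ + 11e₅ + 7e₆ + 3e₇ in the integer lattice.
83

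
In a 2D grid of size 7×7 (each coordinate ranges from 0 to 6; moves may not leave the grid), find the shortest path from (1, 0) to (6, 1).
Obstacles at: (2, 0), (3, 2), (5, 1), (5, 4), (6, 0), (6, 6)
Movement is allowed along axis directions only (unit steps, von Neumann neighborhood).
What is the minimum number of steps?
8
(one shortest path: (1, 0) → (1, 1) → (2, 1) → (3, 1) → (4, 1) → (4, 2) → (5, 2) → (6, 2) → (6, 1))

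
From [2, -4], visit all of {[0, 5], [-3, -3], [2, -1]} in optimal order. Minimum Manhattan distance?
21
(one optimal route: (2, -4) → (-3, -3) → (2, -1) → (0, 5))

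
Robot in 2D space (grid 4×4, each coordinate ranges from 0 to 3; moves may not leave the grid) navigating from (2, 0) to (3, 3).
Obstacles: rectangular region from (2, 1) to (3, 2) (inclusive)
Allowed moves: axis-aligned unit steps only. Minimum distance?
6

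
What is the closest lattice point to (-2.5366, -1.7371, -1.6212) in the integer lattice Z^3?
(-3, -2, -2)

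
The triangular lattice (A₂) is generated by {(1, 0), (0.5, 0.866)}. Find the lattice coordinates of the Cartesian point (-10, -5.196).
-7b₁ - 6b₂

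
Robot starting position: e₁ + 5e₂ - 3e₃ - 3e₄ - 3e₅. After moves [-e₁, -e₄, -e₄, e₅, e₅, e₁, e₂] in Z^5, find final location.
(1, 6, -3, -5, -1)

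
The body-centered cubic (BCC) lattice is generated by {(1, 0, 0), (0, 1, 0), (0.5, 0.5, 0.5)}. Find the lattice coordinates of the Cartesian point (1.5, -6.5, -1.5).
3b₁ - 5b₂ - 3b₃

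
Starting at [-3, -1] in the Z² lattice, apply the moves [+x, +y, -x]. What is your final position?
(-3, 0)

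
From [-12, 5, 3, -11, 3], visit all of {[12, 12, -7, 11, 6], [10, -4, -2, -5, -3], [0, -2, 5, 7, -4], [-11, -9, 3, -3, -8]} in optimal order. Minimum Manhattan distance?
148
(one optimal route: (-12, 5, 3, -11, 3) → (-11, -9, 3, -3, -8) → (0, -2, 5, 7, -4) → (10, -4, -2, -5, -3) → (12, 12, -7, 11, 6))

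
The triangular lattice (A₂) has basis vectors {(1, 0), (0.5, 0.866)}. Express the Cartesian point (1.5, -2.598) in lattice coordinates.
3b₁ - 3b₂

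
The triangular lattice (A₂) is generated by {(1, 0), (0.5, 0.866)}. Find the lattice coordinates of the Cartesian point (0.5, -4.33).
3b₁ - 5b₂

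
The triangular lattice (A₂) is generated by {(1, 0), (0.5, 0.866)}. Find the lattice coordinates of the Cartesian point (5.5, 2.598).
4b₁ + 3b₂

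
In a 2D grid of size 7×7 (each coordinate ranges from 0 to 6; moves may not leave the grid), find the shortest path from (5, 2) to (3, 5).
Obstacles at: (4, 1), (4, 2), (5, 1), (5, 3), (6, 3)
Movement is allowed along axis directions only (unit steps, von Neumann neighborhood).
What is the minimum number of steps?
11
(one shortest path: (5, 2) → (6, 2) → (6, 1) → (6, 0) → (5, 0) → (4, 0) → (3, 0) → (3, 1) → (3, 2) → (3, 3) → (3, 4) → (3, 5))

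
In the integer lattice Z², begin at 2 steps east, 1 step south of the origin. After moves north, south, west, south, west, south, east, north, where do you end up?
(1, -2)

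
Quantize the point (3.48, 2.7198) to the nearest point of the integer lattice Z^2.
(3, 3)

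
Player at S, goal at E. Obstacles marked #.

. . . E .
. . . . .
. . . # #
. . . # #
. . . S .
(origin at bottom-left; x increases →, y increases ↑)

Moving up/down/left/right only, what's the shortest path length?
6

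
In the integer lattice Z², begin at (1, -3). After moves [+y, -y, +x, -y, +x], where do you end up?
(3, -4)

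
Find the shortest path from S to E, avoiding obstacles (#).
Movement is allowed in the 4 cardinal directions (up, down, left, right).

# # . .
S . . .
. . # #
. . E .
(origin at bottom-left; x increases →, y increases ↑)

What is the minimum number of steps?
4
(one shortest path: (0, 2) → (1, 2) → (1, 1) → (1, 0) → (2, 0))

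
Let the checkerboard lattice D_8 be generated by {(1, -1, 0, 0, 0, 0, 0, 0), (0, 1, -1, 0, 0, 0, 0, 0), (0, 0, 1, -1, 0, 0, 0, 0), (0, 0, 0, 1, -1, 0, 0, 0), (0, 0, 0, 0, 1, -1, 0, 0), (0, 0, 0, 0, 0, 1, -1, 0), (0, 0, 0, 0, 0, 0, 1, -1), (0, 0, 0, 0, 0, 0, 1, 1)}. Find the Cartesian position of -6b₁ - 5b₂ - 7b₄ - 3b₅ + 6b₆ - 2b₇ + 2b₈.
(-6, 1, 5, -7, 4, 9, -6, 4)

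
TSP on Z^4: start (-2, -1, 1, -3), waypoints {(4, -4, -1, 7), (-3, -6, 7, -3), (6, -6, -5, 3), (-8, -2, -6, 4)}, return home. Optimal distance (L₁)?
92
(one optimal route: (-2, -1, 1, -3) → (-3, -6, 7, -3) → (4, -4, -1, 7) → (6, -6, -5, 3) → (-8, -2, -6, 4) → (-2, -1, 1, -3))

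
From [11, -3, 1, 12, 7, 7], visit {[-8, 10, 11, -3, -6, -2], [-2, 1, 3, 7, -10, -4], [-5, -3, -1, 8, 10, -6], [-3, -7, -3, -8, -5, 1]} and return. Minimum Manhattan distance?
216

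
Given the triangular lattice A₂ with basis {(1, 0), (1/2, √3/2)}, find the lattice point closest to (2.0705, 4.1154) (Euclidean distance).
(2.5, 4.33)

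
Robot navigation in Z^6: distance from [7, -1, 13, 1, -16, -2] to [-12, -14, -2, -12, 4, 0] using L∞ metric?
20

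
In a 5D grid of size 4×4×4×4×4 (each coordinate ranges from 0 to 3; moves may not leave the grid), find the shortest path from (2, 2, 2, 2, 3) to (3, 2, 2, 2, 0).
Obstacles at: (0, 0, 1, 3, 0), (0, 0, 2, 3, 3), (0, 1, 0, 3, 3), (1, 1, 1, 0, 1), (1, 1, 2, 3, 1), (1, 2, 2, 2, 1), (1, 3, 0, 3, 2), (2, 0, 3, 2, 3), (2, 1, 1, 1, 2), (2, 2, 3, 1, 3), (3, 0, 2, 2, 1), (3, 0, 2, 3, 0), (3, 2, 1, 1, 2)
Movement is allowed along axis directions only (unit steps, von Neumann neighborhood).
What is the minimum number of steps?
4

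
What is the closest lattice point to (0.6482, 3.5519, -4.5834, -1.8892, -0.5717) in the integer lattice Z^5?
(1, 4, -5, -2, -1)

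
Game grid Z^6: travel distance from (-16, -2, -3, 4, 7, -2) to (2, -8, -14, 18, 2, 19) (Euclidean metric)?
33.8083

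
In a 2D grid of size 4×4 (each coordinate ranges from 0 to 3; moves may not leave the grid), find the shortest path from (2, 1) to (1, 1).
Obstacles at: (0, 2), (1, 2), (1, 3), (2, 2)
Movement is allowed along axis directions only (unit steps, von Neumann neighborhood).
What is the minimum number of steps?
1
(one shortest path: (2, 1) → (1, 1))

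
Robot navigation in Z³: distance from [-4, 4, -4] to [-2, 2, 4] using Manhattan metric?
12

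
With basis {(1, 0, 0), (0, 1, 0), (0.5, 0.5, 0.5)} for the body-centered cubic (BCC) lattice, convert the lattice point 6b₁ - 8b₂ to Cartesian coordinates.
(6, -8, 0)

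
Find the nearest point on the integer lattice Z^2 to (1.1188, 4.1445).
(1, 4)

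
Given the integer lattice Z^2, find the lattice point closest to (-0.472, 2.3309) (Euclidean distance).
(0, 2)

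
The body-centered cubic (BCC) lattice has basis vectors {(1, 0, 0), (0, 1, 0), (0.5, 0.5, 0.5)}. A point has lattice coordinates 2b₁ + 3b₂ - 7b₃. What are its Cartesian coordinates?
(-1.5, -0.5, -3.5)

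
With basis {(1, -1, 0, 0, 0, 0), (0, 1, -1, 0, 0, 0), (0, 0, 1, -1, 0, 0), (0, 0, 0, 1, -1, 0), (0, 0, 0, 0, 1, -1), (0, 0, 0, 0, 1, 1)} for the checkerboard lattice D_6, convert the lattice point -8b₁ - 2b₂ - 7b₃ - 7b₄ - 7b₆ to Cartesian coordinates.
(-8, 6, -5, 0, 0, -7)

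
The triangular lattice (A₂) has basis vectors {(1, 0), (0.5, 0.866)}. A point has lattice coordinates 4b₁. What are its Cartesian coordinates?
(4, 0)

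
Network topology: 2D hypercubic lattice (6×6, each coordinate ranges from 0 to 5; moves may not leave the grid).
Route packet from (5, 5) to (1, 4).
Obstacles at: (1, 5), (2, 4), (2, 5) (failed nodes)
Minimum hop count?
7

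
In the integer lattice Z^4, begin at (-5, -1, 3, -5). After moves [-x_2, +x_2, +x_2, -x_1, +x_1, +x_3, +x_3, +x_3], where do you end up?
(-5, 0, 6, -5)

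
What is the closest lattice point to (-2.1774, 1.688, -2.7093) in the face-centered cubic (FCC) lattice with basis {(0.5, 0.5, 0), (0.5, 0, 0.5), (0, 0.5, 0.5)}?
(-2, 1.5, -2.5)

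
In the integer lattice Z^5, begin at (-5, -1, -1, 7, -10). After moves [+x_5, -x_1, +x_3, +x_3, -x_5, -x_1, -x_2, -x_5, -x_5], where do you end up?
(-7, -2, 1, 7, -12)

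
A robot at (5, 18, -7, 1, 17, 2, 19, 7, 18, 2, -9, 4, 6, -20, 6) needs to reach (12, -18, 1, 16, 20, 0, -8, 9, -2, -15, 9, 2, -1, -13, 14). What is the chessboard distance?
36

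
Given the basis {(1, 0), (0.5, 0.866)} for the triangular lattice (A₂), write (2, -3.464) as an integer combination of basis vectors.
4b₁ - 4b₂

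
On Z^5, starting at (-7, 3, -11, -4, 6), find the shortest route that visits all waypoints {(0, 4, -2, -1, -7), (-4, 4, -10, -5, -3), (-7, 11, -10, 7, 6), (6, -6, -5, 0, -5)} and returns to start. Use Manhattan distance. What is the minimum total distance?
130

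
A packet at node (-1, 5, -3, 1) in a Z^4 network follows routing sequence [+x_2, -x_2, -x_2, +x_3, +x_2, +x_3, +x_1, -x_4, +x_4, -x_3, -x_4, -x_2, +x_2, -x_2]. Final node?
(0, 4, -2, 0)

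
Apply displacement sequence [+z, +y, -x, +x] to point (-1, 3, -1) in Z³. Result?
(-1, 4, 0)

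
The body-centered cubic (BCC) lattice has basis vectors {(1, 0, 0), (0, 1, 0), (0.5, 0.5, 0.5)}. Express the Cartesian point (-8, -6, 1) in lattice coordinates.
-9b₁ - 7b₂ + 2b₃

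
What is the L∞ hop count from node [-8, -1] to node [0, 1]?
8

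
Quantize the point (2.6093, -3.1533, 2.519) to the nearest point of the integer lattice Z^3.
(3, -3, 3)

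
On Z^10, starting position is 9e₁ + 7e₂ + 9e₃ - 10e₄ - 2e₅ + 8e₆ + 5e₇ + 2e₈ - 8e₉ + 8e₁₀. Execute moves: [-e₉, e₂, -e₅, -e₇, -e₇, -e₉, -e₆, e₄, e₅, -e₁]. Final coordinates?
(8, 8, 9, -9, -2, 7, 3, 2, -10, 8)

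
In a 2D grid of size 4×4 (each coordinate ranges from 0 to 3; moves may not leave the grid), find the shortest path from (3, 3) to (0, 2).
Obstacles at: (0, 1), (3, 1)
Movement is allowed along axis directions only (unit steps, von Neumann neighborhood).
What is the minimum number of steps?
4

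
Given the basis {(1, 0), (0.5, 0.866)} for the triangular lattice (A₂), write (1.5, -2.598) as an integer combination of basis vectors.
3b₁ - 3b₂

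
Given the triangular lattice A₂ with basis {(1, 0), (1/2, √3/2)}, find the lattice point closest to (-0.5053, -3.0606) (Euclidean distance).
(-0.5, -2.598)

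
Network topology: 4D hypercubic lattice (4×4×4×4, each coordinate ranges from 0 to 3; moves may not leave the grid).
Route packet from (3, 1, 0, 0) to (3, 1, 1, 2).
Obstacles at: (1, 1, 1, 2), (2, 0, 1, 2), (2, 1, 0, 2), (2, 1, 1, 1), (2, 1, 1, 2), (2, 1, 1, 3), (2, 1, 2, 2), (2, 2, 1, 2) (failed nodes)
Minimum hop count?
3
(one shortest path: (3, 1, 0, 0) → (3, 1, 1, 0) → (3, 1, 1, 1) → (3, 1, 1, 2))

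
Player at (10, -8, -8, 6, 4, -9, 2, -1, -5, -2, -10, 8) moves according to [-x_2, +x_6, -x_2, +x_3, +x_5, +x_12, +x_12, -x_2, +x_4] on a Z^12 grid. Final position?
(10, -11, -7, 7, 5, -8, 2, -1, -5, -2, -10, 10)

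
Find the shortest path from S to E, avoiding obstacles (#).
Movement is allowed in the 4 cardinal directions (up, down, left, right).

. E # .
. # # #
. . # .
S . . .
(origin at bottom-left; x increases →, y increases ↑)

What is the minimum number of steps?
4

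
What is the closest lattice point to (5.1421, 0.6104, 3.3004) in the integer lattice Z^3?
(5, 1, 3)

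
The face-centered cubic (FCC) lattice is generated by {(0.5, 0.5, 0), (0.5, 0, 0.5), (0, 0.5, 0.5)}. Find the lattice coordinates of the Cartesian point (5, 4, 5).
4b₁ + 6b₂ + 4b₃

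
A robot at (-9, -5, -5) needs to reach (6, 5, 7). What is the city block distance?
37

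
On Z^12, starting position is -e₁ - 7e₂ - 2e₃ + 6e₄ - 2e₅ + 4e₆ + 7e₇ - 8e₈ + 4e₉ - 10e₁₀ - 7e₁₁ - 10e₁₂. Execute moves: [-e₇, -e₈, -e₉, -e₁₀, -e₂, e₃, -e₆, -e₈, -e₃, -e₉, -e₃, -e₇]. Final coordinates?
(-1, -8, -3, 6, -2, 3, 5, -10, 2, -11, -7, -10)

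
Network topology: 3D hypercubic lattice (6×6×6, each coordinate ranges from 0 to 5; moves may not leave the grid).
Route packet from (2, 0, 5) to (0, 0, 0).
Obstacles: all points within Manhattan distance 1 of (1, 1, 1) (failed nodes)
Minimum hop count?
7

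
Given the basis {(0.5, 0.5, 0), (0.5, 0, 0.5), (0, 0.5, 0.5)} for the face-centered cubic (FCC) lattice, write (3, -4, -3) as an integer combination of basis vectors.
2b₁ + 4b₂ - 10b₃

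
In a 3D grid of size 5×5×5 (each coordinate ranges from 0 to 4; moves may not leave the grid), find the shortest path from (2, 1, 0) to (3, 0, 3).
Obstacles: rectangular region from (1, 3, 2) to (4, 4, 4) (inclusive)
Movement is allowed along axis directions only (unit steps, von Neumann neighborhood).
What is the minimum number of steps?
5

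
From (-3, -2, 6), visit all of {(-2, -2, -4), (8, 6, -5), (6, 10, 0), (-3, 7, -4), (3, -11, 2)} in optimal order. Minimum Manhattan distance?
71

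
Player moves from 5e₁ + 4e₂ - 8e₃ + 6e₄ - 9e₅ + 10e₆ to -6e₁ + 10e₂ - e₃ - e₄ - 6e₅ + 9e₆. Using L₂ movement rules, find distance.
16.2788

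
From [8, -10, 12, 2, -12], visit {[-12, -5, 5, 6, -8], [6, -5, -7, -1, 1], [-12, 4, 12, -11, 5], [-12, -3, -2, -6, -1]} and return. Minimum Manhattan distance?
192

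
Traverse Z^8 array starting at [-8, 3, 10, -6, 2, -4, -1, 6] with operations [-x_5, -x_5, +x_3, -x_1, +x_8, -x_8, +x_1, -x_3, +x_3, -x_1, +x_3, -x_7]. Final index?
(-9, 3, 12, -6, 0, -4, -2, 6)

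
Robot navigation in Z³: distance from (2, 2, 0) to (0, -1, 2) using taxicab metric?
7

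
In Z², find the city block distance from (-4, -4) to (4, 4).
16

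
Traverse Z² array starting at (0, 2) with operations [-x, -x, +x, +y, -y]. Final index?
(-1, 2)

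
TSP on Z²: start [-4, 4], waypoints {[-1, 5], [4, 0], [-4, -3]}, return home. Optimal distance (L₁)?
32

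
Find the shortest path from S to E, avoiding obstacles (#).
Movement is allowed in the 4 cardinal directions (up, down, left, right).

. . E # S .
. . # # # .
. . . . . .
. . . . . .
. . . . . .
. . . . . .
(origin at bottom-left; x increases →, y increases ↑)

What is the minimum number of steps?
10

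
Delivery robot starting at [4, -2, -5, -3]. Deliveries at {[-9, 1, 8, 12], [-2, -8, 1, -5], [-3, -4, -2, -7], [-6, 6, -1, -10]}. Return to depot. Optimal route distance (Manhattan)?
130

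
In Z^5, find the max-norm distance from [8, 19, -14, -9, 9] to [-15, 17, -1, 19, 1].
28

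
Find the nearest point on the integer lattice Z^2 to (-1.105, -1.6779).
(-1, -2)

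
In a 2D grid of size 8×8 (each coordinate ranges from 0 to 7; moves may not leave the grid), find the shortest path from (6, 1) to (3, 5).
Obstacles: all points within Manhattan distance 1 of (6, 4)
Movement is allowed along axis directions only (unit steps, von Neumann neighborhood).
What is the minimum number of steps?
7
(one shortest path: (6, 1) → (5, 1) → (4, 1) → (3, 1) → (3, 2) → (3, 3) → (3, 4) → (3, 5))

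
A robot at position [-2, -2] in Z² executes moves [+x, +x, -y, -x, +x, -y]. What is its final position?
(0, -4)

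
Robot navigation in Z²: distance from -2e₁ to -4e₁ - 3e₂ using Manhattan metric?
5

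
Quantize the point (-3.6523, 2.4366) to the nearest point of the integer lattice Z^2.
(-4, 2)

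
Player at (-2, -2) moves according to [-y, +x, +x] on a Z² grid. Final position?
(0, -3)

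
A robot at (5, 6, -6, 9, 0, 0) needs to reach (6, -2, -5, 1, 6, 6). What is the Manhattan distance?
30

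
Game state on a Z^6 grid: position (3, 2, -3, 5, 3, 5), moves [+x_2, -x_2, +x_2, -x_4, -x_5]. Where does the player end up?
(3, 3, -3, 4, 2, 5)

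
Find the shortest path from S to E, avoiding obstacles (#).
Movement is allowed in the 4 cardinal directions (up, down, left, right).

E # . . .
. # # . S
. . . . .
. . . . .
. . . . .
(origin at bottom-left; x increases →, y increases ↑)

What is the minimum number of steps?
7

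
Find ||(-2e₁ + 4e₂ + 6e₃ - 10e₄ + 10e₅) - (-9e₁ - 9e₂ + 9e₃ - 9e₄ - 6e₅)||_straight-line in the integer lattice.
22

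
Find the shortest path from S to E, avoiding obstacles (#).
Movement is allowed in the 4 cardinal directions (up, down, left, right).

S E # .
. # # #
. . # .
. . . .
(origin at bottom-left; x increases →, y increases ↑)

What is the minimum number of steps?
1
(one shortest path: (0, 3) → (1, 3))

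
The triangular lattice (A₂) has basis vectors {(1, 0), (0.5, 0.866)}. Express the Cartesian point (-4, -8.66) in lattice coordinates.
b₁ - 10b₂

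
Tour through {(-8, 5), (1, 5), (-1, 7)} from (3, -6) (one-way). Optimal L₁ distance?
26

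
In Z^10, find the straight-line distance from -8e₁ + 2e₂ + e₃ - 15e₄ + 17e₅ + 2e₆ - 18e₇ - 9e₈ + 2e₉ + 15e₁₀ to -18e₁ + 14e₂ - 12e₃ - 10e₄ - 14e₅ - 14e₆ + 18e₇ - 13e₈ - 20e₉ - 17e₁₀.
66.8954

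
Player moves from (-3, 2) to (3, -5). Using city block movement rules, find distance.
13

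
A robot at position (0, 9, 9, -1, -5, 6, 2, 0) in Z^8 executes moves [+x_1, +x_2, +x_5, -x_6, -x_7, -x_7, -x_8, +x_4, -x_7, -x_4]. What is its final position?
(1, 10, 9, -1, -4, 5, -1, -1)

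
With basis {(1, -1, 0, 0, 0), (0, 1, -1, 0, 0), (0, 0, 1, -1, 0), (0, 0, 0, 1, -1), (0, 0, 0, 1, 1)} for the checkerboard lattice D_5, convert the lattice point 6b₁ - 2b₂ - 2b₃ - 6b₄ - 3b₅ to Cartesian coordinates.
(6, -8, 0, -7, 3)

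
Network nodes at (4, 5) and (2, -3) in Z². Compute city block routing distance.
10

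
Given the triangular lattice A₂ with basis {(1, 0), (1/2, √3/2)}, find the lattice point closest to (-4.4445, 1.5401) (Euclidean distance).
(-4, 1.732)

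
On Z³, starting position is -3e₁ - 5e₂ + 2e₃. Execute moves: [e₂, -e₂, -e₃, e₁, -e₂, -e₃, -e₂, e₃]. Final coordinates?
(-2, -7, 1)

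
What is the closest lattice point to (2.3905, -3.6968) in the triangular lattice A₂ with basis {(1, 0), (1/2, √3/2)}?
(2, -3.464)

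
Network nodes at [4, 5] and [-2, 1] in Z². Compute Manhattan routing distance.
10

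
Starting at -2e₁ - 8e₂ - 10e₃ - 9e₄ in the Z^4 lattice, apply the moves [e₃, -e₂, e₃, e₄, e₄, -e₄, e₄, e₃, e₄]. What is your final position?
(-2, -9, -7, -6)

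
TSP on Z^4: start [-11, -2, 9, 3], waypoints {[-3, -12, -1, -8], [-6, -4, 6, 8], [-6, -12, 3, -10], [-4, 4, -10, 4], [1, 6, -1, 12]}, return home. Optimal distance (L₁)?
148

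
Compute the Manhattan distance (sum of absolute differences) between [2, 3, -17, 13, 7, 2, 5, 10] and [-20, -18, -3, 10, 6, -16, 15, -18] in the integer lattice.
117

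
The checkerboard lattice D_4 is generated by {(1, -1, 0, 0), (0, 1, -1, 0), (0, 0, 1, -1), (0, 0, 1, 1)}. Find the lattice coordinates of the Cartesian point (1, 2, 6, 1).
b₁ + 3b₂ + 4b₃ + 5b₄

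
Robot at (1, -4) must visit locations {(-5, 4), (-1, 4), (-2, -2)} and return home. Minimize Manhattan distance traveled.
28
(one optimal route: (1, -4) → (-1, 4) → (-5, 4) → (-2, -2) → (1, -4))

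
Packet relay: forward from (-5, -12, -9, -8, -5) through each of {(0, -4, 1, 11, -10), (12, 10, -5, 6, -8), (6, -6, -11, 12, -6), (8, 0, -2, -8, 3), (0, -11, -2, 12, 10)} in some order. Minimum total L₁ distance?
174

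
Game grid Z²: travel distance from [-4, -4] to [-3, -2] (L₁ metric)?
3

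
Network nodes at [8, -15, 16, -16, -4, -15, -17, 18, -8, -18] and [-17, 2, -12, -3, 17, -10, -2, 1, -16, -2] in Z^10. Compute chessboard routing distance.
28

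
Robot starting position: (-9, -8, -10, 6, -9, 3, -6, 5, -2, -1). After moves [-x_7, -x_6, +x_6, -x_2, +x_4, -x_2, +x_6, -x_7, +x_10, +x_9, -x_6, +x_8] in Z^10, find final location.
(-9, -10, -10, 7, -9, 3, -8, 6, -1, 0)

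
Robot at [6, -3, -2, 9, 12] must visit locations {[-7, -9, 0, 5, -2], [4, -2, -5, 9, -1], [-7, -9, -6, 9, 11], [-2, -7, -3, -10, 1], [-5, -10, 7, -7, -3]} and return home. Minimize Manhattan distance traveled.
146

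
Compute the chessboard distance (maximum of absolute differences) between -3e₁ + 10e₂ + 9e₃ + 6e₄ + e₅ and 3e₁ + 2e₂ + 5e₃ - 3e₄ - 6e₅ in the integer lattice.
9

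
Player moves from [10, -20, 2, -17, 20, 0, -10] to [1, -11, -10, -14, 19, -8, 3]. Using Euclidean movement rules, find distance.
23.4307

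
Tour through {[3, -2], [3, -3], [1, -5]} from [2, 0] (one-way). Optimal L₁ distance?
8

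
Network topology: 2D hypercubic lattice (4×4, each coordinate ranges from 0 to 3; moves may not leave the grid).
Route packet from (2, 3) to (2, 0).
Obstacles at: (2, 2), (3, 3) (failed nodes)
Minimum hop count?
5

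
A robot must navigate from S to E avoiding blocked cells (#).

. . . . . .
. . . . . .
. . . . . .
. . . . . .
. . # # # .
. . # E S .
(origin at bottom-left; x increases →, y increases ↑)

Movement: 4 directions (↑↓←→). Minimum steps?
1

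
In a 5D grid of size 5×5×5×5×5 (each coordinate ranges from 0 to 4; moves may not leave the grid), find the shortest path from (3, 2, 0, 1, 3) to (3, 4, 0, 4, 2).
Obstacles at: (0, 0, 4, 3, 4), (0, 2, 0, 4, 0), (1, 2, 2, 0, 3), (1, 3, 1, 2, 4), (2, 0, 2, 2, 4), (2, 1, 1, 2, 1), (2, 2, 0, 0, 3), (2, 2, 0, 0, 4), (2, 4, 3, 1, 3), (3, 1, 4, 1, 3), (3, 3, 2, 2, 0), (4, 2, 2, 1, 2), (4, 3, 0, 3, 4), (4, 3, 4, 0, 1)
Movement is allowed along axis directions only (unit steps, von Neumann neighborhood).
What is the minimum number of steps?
6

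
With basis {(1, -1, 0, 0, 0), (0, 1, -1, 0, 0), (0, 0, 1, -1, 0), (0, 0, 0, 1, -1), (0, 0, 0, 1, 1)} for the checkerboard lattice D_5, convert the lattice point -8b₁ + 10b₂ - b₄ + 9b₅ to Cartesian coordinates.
(-8, 18, -10, 8, 10)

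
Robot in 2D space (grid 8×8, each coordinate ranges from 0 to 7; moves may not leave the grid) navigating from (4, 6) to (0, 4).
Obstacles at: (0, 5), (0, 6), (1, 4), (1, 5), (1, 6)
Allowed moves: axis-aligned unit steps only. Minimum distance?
8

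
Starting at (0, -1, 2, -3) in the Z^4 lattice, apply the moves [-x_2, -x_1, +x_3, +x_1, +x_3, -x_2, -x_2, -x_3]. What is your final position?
(0, -4, 3, -3)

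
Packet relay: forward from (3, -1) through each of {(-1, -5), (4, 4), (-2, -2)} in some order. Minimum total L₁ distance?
22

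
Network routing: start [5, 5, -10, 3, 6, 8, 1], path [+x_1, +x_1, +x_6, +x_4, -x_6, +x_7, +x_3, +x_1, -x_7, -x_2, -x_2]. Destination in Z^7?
(8, 3, -9, 4, 6, 8, 1)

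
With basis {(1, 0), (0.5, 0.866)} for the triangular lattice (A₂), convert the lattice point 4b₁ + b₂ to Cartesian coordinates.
(4.5, 0.866)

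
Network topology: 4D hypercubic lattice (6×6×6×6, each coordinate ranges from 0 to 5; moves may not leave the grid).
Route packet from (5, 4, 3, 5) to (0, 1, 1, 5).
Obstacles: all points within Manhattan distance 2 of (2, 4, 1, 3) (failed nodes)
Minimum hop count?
10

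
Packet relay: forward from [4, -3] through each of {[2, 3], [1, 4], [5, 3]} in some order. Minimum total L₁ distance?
12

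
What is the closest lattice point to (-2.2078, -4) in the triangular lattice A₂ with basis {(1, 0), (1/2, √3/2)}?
(-2.5, -4.33)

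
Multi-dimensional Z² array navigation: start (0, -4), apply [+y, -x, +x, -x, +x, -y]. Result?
(0, -4)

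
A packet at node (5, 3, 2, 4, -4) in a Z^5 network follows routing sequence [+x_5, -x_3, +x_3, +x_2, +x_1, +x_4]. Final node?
(6, 4, 2, 5, -3)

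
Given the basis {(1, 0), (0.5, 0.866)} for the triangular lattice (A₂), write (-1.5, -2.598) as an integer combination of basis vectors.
-3b₂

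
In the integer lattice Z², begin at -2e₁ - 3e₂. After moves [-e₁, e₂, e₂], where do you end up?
(-3, -1)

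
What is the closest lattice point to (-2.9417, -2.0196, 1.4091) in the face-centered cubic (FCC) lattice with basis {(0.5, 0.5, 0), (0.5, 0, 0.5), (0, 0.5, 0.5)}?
(-3, -2, 1)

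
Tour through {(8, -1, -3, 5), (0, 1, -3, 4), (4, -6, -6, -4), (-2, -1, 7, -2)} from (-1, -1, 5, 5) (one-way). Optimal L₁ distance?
62
(one optimal route: (-1, -1, 5, 5) → (-2, -1, 7, -2) → (0, 1, -3, 4) → (8, -1, -3, 5) → (4, -6, -6, -4))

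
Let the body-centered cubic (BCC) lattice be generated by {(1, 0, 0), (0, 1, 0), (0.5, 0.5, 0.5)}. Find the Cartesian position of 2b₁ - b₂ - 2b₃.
(1, -2, -1)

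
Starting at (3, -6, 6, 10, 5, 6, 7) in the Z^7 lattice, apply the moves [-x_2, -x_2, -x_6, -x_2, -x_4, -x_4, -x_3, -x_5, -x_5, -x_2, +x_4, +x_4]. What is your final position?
(3, -10, 5, 10, 3, 5, 7)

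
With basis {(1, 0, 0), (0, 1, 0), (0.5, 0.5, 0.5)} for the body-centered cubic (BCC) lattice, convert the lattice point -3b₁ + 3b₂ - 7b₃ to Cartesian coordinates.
(-6.5, -0.5, -3.5)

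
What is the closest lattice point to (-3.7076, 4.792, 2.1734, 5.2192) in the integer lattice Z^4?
(-4, 5, 2, 5)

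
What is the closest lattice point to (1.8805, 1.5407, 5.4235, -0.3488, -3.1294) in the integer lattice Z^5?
(2, 2, 5, 0, -3)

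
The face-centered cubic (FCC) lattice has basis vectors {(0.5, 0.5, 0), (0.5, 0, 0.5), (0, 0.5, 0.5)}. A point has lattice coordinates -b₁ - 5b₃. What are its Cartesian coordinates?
(-0.5, -3, -2.5)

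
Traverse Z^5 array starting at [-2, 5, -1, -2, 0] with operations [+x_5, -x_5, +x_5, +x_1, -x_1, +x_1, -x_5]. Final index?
(-1, 5, -1, -2, 0)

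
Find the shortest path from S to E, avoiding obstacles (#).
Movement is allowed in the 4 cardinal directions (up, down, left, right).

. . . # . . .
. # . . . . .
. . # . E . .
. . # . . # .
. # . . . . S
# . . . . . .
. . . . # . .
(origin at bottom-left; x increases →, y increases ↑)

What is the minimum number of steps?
4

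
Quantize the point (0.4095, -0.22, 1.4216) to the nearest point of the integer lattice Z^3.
(0, 0, 1)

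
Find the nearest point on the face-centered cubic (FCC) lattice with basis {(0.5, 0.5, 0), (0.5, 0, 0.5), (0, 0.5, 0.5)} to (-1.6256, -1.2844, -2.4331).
(-1.5, -1, -2.5)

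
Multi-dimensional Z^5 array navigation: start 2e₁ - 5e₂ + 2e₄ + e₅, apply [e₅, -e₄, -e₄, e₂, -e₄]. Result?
(2, -4, 0, -1, 2)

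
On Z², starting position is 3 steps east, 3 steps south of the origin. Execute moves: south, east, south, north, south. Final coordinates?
(4, -5)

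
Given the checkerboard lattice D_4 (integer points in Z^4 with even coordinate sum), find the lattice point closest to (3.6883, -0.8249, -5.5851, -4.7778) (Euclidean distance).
(4, -1, -6, -5)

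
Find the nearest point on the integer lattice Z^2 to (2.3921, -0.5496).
(2, -1)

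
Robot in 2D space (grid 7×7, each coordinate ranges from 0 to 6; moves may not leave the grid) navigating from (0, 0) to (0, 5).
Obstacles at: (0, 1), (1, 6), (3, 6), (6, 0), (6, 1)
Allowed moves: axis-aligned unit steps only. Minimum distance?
7
(one shortest path: (0, 0) → (1, 0) → (1, 1) → (1, 2) → (0, 2) → (0, 3) → (0, 4) → (0, 5))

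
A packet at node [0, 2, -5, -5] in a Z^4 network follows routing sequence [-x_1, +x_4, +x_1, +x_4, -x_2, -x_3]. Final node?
(0, 1, -6, -3)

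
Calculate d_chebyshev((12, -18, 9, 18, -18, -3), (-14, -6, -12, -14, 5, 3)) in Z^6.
32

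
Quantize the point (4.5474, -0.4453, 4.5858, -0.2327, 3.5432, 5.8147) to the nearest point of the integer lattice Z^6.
(5, 0, 5, 0, 4, 6)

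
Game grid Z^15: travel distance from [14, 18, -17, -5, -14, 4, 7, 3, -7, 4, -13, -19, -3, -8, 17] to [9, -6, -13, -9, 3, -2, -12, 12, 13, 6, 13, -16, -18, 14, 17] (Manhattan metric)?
176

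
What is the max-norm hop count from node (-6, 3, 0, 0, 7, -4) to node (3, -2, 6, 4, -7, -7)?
14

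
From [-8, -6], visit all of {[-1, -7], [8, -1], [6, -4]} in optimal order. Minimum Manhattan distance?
23
(one optimal route: (-8, -6) → (-1, -7) → (6, -4) → (8, -1))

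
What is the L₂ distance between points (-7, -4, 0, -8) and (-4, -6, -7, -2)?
9.89949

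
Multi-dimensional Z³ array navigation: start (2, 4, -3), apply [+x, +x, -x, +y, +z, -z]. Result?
(3, 5, -3)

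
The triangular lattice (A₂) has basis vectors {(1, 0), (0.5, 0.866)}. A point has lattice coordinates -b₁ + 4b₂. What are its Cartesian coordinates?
(1, 3.464)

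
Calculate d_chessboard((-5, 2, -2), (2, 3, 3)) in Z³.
7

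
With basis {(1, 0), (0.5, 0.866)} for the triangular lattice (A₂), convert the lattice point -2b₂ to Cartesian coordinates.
(-1, -1.732)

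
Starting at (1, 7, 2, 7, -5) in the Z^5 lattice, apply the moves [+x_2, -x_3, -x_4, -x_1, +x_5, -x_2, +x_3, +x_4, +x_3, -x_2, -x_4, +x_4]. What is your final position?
(0, 6, 3, 7, -4)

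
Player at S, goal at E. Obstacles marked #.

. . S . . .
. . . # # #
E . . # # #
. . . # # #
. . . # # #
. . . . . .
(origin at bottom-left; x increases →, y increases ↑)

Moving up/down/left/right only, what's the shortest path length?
4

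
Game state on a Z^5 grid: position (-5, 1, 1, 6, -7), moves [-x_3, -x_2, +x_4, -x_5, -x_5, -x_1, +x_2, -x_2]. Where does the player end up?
(-6, 0, 0, 7, -9)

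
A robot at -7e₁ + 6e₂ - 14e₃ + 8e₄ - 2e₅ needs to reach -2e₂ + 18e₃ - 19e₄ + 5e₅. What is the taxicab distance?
81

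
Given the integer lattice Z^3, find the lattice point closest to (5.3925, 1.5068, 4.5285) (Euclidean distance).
(5, 2, 5)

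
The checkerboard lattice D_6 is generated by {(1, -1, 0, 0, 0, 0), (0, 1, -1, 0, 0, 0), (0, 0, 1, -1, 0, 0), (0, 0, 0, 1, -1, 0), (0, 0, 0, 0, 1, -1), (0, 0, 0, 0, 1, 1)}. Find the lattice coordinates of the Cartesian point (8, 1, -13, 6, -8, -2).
8b₁ + 9b₂ - 4b₃ + 2b₄ - 2b₅ - 4b₆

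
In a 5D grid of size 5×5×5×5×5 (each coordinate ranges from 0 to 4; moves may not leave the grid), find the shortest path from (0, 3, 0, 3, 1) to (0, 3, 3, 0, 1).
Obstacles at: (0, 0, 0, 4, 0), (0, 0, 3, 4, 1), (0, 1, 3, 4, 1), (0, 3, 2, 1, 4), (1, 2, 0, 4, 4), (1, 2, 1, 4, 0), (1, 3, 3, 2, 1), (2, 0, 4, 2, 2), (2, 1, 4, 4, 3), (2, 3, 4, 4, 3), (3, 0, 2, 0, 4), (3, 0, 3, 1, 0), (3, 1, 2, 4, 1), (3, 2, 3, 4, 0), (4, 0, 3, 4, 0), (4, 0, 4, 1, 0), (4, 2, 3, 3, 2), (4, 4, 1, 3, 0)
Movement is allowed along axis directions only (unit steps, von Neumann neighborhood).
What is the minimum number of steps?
6
(one shortest path: (0, 3, 0, 3, 1) → (0, 3, 1, 3, 1) → (0, 3, 2, 3, 1) → (0, 3, 3, 3, 1) → (0, 3, 3, 2, 1) → (0, 3, 3, 1, 1) → (0, 3, 3, 0, 1))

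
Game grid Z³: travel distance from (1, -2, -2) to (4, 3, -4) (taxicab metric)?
10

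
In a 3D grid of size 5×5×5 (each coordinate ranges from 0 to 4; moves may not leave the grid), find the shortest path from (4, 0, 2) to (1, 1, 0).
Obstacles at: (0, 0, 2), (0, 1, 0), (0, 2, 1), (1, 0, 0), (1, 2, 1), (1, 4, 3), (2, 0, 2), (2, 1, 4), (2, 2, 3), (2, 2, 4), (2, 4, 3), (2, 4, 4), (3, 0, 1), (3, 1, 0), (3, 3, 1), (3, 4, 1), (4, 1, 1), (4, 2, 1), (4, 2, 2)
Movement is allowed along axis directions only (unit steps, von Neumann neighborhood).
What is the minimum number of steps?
6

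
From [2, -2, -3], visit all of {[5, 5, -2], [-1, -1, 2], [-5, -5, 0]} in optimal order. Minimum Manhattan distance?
37
(one optimal route: (2, -2, -3) → (5, 5, -2) → (-1, -1, 2) → (-5, -5, 0))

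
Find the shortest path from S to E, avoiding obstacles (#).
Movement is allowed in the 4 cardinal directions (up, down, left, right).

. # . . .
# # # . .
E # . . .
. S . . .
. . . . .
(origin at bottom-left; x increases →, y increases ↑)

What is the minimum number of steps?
2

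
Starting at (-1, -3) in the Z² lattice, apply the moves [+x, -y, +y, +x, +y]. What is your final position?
(1, -2)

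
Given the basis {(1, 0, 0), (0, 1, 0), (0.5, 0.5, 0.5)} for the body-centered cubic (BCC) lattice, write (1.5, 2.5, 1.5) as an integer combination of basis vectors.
b₂ + 3b₃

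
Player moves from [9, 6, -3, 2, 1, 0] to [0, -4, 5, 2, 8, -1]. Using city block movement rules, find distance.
35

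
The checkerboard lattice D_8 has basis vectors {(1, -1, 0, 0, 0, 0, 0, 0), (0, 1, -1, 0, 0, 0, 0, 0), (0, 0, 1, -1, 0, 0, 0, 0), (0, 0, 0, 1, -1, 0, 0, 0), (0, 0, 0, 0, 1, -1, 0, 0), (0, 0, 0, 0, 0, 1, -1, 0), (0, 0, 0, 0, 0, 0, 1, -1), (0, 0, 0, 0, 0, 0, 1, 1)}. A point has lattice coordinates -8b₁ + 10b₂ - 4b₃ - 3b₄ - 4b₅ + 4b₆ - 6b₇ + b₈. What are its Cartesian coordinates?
(-8, 18, -14, 1, -1, 8, -9, 7)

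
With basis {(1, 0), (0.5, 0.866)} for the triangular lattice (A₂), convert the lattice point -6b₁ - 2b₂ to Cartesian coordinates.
(-7, -1.732)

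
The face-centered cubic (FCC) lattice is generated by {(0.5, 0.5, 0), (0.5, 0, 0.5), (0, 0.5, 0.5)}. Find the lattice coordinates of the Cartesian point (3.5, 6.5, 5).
5b₁ + 2b₂ + 8b₃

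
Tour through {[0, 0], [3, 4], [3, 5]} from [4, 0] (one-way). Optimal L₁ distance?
12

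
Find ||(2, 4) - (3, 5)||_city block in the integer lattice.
2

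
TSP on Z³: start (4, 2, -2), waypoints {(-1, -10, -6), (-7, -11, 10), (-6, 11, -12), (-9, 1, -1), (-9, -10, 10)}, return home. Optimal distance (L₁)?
122
(one optimal route: (4, 2, -2) → (-1, -10, -6) → (-7, -11, 10) → (-9, -10, 10) → (-9, 1, -1) → (-6, 11, -12) → (4, 2, -2))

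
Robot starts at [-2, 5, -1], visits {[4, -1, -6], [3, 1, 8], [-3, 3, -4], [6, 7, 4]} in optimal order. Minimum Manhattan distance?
49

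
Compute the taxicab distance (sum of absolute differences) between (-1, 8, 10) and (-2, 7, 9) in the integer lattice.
3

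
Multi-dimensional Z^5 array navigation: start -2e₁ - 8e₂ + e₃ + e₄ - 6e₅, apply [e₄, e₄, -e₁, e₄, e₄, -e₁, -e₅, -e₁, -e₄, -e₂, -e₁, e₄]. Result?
(-6, -9, 1, 5, -7)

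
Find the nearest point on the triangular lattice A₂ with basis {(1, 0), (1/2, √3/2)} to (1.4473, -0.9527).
(1.5, -0.866)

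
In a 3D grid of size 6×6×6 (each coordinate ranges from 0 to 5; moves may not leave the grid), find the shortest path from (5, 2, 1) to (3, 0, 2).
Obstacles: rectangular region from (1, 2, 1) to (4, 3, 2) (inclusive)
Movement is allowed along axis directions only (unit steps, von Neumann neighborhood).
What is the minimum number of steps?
5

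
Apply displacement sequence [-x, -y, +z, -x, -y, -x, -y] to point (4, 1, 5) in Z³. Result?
(1, -2, 6)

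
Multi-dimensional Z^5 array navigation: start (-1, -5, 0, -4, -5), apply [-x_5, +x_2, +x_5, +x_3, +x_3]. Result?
(-1, -4, 2, -4, -5)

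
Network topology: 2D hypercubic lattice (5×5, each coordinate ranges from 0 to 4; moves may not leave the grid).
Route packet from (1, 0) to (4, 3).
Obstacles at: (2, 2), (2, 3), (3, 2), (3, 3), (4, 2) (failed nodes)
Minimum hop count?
8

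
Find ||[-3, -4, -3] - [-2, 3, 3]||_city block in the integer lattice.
14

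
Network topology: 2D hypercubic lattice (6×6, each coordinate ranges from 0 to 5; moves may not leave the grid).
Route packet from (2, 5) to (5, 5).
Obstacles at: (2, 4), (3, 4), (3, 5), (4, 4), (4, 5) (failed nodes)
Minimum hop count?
9
(one shortest path: (2, 5) → (1, 5) → (1, 4) → (1, 3) → (2, 3) → (3, 3) → (4, 3) → (5, 3) → (5, 4) → (5, 5))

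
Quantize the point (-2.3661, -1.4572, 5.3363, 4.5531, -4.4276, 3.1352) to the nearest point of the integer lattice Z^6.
(-2, -1, 5, 5, -4, 3)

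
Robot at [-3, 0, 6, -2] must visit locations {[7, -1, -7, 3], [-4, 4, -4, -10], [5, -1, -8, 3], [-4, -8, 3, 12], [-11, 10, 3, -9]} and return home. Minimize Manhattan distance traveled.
146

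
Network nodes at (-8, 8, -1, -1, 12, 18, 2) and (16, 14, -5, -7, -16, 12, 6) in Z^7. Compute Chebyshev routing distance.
28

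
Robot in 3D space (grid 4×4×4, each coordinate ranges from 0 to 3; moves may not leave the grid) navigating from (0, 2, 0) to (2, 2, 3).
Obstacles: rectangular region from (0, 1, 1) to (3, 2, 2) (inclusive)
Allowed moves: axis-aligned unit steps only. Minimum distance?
7
(one shortest path: (0, 2, 0) → (1, 2, 0) → (2, 2, 0) → (2, 3, 0) → (2, 3, 1) → (2, 3, 2) → (2, 3, 3) → (2, 2, 3))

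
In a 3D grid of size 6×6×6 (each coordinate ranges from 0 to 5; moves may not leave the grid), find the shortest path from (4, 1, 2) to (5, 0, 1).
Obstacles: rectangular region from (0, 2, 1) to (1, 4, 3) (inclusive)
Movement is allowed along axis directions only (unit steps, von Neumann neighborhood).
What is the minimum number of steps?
3
(one shortest path: (4, 1, 2) → (5, 1, 2) → (5, 0, 2) → (5, 0, 1))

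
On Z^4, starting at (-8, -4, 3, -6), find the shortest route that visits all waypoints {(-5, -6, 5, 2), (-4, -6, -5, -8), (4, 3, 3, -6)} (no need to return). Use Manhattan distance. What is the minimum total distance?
63
(one optimal route: (-8, -4, 3, -6) → (-5, -6, 5, 2) → (-4, -6, -5, -8) → (4, 3, 3, -6))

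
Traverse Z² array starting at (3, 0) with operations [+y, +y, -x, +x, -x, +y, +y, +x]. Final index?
(3, 4)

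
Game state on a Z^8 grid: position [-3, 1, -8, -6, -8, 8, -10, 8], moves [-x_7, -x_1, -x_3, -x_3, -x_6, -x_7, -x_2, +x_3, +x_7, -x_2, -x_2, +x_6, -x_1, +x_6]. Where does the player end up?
(-5, -2, -9, -6, -8, 9, -11, 8)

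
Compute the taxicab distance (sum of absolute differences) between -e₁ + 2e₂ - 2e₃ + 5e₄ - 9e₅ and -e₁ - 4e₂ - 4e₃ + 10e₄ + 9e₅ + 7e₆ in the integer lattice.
38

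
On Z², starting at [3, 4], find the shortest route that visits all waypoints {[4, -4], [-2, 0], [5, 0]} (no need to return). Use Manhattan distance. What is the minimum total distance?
21
(one optimal route: (3, 4) → (4, -4) → (5, 0) → (-2, 0))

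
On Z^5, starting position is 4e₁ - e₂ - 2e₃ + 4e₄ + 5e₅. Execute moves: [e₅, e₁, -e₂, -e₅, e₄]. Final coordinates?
(5, -2, -2, 5, 5)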